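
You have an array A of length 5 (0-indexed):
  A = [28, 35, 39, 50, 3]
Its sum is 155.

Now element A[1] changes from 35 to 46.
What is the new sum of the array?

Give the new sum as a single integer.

Old value at index 1: 35
New value at index 1: 46
Delta = 46 - 35 = 11
New sum = old_sum + delta = 155 + (11) = 166

Answer: 166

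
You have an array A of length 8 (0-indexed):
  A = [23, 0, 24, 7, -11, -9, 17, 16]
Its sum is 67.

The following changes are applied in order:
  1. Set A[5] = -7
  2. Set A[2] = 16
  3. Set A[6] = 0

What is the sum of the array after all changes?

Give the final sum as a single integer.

Initial sum: 67
Change 1: A[5] -9 -> -7, delta = 2, sum = 69
Change 2: A[2] 24 -> 16, delta = -8, sum = 61
Change 3: A[6] 17 -> 0, delta = -17, sum = 44

Answer: 44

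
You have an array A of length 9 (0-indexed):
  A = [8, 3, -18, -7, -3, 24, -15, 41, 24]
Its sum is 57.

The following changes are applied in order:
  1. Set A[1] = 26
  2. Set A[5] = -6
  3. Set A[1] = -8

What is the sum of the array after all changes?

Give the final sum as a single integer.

Answer: 16

Derivation:
Initial sum: 57
Change 1: A[1] 3 -> 26, delta = 23, sum = 80
Change 2: A[5] 24 -> -6, delta = -30, sum = 50
Change 3: A[1] 26 -> -8, delta = -34, sum = 16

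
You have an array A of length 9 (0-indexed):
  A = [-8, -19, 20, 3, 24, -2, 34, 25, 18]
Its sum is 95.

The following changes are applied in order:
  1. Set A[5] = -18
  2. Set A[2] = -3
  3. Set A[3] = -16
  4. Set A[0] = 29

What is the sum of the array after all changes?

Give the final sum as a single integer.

Answer: 74

Derivation:
Initial sum: 95
Change 1: A[5] -2 -> -18, delta = -16, sum = 79
Change 2: A[2] 20 -> -3, delta = -23, sum = 56
Change 3: A[3] 3 -> -16, delta = -19, sum = 37
Change 4: A[0] -8 -> 29, delta = 37, sum = 74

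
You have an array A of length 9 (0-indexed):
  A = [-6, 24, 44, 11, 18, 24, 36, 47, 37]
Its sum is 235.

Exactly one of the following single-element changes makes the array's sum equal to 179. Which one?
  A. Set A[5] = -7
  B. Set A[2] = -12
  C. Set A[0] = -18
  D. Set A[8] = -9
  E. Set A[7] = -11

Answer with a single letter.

Option A: A[5] 24->-7, delta=-31, new_sum=235+(-31)=204
Option B: A[2] 44->-12, delta=-56, new_sum=235+(-56)=179 <-- matches target
Option C: A[0] -6->-18, delta=-12, new_sum=235+(-12)=223
Option D: A[8] 37->-9, delta=-46, new_sum=235+(-46)=189
Option E: A[7] 47->-11, delta=-58, new_sum=235+(-58)=177

Answer: B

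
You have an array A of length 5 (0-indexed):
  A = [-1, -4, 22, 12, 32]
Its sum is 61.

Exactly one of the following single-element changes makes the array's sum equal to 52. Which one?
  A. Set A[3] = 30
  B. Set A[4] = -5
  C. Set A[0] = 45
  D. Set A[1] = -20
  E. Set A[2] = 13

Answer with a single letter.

Option A: A[3] 12->30, delta=18, new_sum=61+(18)=79
Option B: A[4] 32->-5, delta=-37, new_sum=61+(-37)=24
Option C: A[0] -1->45, delta=46, new_sum=61+(46)=107
Option D: A[1] -4->-20, delta=-16, new_sum=61+(-16)=45
Option E: A[2] 22->13, delta=-9, new_sum=61+(-9)=52 <-- matches target

Answer: E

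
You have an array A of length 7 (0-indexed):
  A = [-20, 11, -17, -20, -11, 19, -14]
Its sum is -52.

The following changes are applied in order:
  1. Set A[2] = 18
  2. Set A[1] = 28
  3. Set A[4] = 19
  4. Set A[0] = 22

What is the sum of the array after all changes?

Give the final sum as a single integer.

Initial sum: -52
Change 1: A[2] -17 -> 18, delta = 35, sum = -17
Change 2: A[1] 11 -> 28, delta = 17, sum = 0
Change 3: A[4] -11 -> 19, delta = 30, sum = 30
Change 4: A[0] -20 -> 22, delta = 42, sum = 72

Answer: 72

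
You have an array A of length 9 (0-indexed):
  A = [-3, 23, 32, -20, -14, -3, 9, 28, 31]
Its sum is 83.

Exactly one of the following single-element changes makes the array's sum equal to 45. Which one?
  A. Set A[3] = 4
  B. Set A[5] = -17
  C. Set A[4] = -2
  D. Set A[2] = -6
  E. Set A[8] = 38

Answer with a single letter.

Answer: D

Derivation:
Option A: A[3] -20->4, delta=24, new_sum=83+(24)=107
Option B: A[5] -3->-17, delta=-14, new_sum=83+(-14)=69
Option C: A[4] -14->-2, delta=12, new_sum=83+(12)=95
Option D: A[2] 32->-6, delta=-38, new_sum=83+(-38)=45 <-- matches target
Option E: A[8] 31->38, delta=7, new_sum=83+(7)=90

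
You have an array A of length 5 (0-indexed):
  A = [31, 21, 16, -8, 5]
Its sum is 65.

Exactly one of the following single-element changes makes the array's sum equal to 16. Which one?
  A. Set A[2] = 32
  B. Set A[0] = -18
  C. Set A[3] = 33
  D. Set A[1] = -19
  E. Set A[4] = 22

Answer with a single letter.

Answer: B

Derivation:
Option A: A[2] 16->32, delta=16, new_sum=65+(16)=81
Option B: A[0] 31->-18, delta=-49, new_sum=65+(-49)=16 <-- matches target
Option C: A[3] -8->33, delta=41, new_sum=65+(41)=106
Option D: A[1] 21->-19, delta=-40, new_sum=65+(-40)=25
Option E: A[4] 5->22, delta=17, new_sum=65+(17)=82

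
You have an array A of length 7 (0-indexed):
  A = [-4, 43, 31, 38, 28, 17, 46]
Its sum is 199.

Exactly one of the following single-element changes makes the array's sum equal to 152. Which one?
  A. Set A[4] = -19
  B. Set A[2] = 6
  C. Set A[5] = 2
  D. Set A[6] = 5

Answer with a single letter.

Answer: A

Derivation:
Option A: A[4] 28->-19, delta=-47, new_sum=199+(-47)=152 <-- matches target
Option B: A[2] 31->6, delta=-25, new_sum=199+(-25)=174
Option C: A[5] 17->2, delta=-15, new_sum=199+(-15)=184
Option D: A[6] 46->5, delta=-41, new_sum=199+(-41)=158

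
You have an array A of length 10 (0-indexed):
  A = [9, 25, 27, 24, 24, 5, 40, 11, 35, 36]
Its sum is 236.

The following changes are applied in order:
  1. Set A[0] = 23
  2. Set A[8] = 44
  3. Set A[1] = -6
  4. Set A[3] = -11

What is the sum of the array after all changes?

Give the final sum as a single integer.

Initial sum: 236
Change 1: A[0] 9 -> 23, delta = 14, sum = 250
Change 2: A[8] 35 -> 44, delta = 9, sum = 259
Change 3: A[1] 25 -> -6, delta = -31, sum = 228
Change 4: A[3] 24 -> -11, delta = -35, sum = 193

Answer: 193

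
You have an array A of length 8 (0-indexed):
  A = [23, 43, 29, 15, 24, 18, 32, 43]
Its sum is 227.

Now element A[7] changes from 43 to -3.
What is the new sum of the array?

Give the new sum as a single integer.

Old value at index 7: 43
New value at index 7: -3
Delta = -3 - 43 = -46
New sum = old_sum + delta = 227 + (-46) = 181

Answer: 181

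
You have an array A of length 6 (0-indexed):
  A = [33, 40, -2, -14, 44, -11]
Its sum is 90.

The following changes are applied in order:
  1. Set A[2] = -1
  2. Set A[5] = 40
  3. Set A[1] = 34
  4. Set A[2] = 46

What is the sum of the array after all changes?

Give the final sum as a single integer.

Answer: 183

Derivation:
Initial sum: 90
Change 1: A[2] -2 -> -1, delta = 1, sum = 91
Change 2: A[5] -11 -> 40, delta = 51, sum = 142
Change 3: A[1] 40 -> 34, delta = -6, sum = 136
Change 4: A[2] -1 -> 46, delta = 47, sum = 183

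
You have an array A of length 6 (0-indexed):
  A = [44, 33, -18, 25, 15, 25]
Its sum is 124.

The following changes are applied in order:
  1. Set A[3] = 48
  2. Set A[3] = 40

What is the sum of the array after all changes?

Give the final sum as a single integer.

Answer: 139

Derivation:
Initial sum: 124
Change 1: A[3] 25 -> 48, delta = 23, sum = 147
Change 2: A[3] 48 -> 40, delta = -8, sum = 139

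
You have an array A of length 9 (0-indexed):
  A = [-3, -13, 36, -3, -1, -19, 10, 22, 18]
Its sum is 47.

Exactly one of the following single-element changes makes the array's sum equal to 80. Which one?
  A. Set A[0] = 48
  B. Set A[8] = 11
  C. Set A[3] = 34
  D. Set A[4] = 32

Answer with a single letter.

Answer: D

Derivation:
Option A: A[0] -3->48, delta=51, new_sum=47+(51)=98
Option B: A[8] 18->11, delta=-7, new_sum=47+(-7)=40
Option C: A[3] -3->34, delta=37, new_sum=47+(37)=84
Option D: A[4] -1->32, delta=33, new_sum=47+(33)=80 <-- matches target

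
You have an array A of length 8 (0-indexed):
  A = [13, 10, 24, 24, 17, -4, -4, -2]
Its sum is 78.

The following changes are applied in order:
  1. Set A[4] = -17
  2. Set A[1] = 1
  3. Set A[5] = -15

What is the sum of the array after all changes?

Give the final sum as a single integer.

Initial sum: 78
Change 1: A[4] 17 -> -17, delta = -34, sum = 44
Change 2: A[1] 10 -> 1, delta = -9, sum = 35
Change 3: A[5] -4 -> -15, delta = -11, sum = 24

Answer: 24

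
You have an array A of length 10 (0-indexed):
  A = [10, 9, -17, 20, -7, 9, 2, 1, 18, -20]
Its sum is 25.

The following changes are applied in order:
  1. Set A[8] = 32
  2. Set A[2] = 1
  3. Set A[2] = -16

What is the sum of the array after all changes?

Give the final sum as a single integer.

Answer: 40

Derivation:
Initial sum: 25
Change 1: A[8] 18 -> 32, delta = 14, sum = 39
Change 2: A[2] -17 -> 1, delta = 18, sum = 57
Change 3: A[2] 1 -> -16, delta = -17, sum = 40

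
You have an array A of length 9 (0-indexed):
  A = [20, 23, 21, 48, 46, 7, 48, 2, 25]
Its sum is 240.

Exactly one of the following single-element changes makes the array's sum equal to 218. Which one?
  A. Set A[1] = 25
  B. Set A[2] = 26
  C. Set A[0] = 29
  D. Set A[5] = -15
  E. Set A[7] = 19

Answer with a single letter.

Answer: D

Derivation:
Option A: A[1] 23->25, delta=2, new_sum=240+(2)=242
Option B: A[2] 21->26, delta=5, new_sum=240+(5)=245
Option C: A[0] 20->29, delta=9, new_sum=240+(9)=249
Option D: A[5] 7->-15, delta=-22, new_sum=240+(-22)=218 <-- matches target
Option E: A[7] 2->19, delta=17, new_sum=240+(17)=257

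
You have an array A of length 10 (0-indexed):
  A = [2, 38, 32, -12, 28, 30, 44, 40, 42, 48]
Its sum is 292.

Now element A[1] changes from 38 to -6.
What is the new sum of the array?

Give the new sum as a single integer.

Answer: 248

Derivation:
Old value at index 1: 38
New value at index 1: -6
Delta = -6 - 38 = -44
New sum = old_sum + delta = 292 + (-44) = 248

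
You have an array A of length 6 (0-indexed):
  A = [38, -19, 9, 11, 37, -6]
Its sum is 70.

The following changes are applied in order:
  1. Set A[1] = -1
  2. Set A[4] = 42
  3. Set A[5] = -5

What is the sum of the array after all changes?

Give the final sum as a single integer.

Answer: 94

Derivation:
Initial sum: 70
Change 1: A[1] -19 -> -1, delta = 18, sum = 88
Change 2: A[4] 37 -> 42, delta = 5, sum = 93
Change 3: A[5] -6 -> -5, delta = 1, sum = 94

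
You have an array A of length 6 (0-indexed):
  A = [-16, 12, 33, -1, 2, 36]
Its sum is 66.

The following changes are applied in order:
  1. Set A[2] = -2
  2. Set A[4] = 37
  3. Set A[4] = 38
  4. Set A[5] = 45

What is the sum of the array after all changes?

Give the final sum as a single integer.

Answer: 76

Derivation:
Initial sum: 66
Change 1: A[2] 33 -> -2, delta = -35, sum = 31
Change 2: A[4] 2 -> 37, delta = 35, sum = 66
Change 3: A[4] 37 -> 38, delta = 1, sum = 67
Change 4: A[5] 36 -> 45, delta = 9, sum = 76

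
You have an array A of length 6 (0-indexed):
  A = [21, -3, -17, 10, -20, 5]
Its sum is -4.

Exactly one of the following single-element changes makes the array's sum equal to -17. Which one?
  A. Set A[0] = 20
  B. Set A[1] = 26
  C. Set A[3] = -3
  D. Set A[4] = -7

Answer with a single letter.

Option A: A[0] 21->20, delta=-1, new_sum=-4+(-1)=-5
Option B: A[1] -3->26, delta=29, new_sum=-4+(29)=25
Option C: A[3] 10->-3, delta=-13, new_sum=-4+(-13)=-17 <-- matches target
Option D: A[4] -20->-7, delta=13, new_sum=-4+(13)=9

Answer: C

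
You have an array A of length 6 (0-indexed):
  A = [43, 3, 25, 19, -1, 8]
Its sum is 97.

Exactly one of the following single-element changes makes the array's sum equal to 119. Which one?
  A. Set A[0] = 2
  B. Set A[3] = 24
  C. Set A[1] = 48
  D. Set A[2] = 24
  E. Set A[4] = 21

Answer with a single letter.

Option A: A[0] 43->2, delta=-41, new_sum=97+(-41)=56
Option B: A[3] 19->24, delta=5, new_sum=97+(5)=102
Option C: A[1] 3->48, delta=45, new_sum=97+(45)=142
Option D: A[2] 25->24, delta=-1, new_sum=97+(-1)=96
Option E: A[4] -1->21, delta=22, new_sum=97+(22)=119 <-- matches target

Answer: E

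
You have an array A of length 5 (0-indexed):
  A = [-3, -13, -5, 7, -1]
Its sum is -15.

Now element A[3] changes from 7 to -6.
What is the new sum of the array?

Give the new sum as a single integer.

Answer: -28

Derivation:
Old value at index 3: 7
New value at index 3: -6
Delta = -6 - 7 = -13
New sum = old_sum + delta = -15 + (-13) = -28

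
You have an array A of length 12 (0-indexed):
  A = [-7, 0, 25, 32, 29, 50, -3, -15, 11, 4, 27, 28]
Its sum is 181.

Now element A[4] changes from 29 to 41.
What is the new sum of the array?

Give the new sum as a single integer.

Answer: 193

Derivation:
Old value at index 4: 29
New value at index 4: 41
Delta = 41 - 29 = 12
New sum = old_sum + delta = 181 + (12) = 193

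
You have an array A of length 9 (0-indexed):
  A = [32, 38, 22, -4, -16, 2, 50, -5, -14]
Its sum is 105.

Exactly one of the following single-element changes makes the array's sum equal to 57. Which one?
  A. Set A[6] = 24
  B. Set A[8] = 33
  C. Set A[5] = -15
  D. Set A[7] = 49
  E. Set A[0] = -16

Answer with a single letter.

Answer: E

Derivation:
Option A: A[6] 50->24, delta=-26, new_sum=105+(-26)=79
Option B: A[8] -14->33, delta=47, new_sum=105+(47)=152
Option C: A[5] 2->-15, delta=-17, new_sum=105+(-17)=88
Option D: A[7] -5->49, delta=54, new_sum=105+(54)=159
Option E: A[0] 32->-16, delta=-48, new_sum=105+(-48)=57 <-- matches target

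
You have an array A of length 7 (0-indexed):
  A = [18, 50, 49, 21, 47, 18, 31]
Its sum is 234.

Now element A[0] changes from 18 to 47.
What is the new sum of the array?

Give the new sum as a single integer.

Answer: 263

Derivation:
Old value at index 0: 18
New value at index 0: 47
Delta = 47 - 18 = 29
New sum = old_sum + delta = 234 + (29) = 263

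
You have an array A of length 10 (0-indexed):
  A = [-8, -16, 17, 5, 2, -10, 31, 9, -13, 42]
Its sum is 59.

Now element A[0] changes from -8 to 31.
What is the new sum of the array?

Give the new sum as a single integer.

Old value at index 0: -8
New value at index 0: 31
Delta = 31 - -8 = 39
New sum = old_sum + delta = 59 + (39) = 98

Answer: 98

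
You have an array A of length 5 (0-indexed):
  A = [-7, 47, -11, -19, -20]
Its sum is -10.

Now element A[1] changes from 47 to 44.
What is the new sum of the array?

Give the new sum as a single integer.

Old value at index 1: 47
New value at index 1: 44
Delta = 44 - 47 = -3
New sum = old_sum + delta = -10 + (-3) = -13

Answer: -13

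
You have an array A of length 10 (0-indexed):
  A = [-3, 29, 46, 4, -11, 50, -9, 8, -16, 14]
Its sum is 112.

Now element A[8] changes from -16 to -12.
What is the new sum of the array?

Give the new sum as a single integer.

Answer: 116

Derivation:
Old value at index 8: -16
New value at index 8: -12
Delta = -12 - -16 = 4
New sum = old_sum + delta = 112 + (4) = 116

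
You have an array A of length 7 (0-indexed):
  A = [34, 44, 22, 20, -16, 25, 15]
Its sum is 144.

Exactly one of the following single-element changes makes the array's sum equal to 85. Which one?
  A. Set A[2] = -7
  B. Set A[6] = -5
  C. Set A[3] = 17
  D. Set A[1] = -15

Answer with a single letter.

Answer: D

Derivation:
Option A: A[2] 22->-7, delta=-29, new_sum=144+(-29)=115
Option B: A[6] 15->-5, delta=-20, new_sum=144+(-20)=124
Option C: A[3] 20->17, delta=-3, new_sum=144+(-3)=141
Option D: A[1] 44->-15, delta=-59, new_sum=144+(-59)=85 <-- matches target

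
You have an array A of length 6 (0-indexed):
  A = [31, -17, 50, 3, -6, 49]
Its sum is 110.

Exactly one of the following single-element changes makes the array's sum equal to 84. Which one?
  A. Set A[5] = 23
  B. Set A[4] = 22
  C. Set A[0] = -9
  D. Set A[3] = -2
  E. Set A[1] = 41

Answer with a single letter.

Answer: A

Derivation:
Option A: A[5] 49->23, delta=-26, new_sum=110+(-26)=84 <-- matches target
Option B: A[4] -6->22, delta=28, new_sum=110+(28)=138
Option C: A[0] 31->-9, delta=-40, new_sum=110+(-40)=70
Option D: A[3] 3->-2, delta=-5, new_sum=110+(-5)=105
Option E: A[1] -17->41, delta=58, new_sum=110+(58)=168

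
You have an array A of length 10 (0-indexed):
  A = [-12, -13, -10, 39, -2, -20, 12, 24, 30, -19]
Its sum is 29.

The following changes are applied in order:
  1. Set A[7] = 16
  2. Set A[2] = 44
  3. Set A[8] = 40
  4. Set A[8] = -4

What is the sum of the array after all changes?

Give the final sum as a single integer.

Initial sum: 29
Change 1: A[7] 24 -> 16, delta = -8, sum = 21
Change 2: A[2] -10 -> 44, delta = 54, sum = 75
Change 3: A[8] 30 -> 40, delta = 10, sum = 85
Change 4: A[8] 40 -> -4, delta = -44, sum = 41

Answer: 41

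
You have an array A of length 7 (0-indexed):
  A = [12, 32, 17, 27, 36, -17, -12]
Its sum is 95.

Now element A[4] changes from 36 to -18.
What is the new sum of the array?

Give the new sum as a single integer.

Answer: 41

Derivation:
Old value at index 4: 36
New value at index 4: -18
Delta = -18 - 36 = -54
New sum = old_sum + delta = 95 + (-54) = 41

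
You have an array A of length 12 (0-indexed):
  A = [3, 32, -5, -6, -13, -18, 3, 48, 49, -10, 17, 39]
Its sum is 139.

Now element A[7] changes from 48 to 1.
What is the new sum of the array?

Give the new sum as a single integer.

Old value at index 7: 48
New value at index 7: 1
Delta = 1 - 48 = -47
New sum = old_sum + delta = 139 + (-47) = 92

Answer: 92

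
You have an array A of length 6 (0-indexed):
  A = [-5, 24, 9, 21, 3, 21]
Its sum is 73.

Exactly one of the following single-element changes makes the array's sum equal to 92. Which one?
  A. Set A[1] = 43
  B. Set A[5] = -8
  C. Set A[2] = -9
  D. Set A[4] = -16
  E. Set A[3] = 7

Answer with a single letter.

Answer: A

Derivation:
Option A: A[1] 24->43, delta=19, new_sum=73+(19)=92 <-- matches target
Option B: A[5] 21->-8, delta=-29, new_sum=73+(-29)=44
Option C: A[2] 9->-9, delta=-18, new_sum=73+(-18)=55
Option D: A[4] 3->-16, delta=-19, new_sum=73+(-19)=54
Option E: A[3] 21->7, delta=-14, new_sum=73+(-14)=59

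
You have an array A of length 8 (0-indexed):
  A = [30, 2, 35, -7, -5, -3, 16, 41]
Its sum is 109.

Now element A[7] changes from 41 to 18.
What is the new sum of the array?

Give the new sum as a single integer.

Answer: 86

Derivation:
Old value at index 7: 41
New value at index 7: 18
Delta = 18 - 41 = -23
New sum = old_sum + delta = 109 + (-23) = 86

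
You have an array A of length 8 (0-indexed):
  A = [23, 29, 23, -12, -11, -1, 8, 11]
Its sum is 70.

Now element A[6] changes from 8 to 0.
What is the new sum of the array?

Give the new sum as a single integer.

Answer: 62

Derivation:
Old value at index 6: 8
New value at index 6: 0
Delta = 0 - 8 = -8
New sum = old_sum + delta = 70 + (-8) = 62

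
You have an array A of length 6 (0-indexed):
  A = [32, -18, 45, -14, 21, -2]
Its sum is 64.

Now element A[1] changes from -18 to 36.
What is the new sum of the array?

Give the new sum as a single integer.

Answer: 118

Derivation:
Old value at index 1: -18
New value at index 1: 36
Delta = 36 - -18 = 54
New sum = old_sum + delta = 64 + (54) = 118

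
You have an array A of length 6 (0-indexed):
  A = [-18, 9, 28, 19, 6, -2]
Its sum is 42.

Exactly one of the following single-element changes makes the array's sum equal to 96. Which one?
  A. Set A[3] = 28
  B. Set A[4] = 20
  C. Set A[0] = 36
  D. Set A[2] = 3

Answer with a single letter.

Answer: C

Derivation:
Option A: A[3] 19->28, delta=9, new_sum=42+(9)=51
Option B: A[4] 6->20, delta=14, new_sum=42+(14)=56
Option C: A[0] -18->36, delta=54, new_sum=42+(54)=96 <-- matches target
Option D: A[2] 28->3, delta=-25, new_sum=42+(-25)=17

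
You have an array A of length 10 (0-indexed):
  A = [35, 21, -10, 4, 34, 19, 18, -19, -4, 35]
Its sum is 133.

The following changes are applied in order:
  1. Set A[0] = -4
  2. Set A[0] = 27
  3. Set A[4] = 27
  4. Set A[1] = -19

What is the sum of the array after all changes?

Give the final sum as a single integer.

Answer: 78

Derivation:
Initial sum: 133
Change 1: A[0] 35 -> -4, delta = -39, sum = 94
Change 2: A[0] -4 -> 27, delta = 31, sum = 125
Change 3: A[4] 34 -> 27, delta = -7, sum = 118
Change 4: A[1] 21 -> -19, delta = -40, sum = 78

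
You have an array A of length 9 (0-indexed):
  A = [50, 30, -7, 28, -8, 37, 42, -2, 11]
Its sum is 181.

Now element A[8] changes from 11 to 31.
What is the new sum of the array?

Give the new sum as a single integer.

Answer: 201

Derivation:
Old value at index 8: 11
New value at index 8: 31
Delta = 31 - 11 = 20
New sum = old_sum + delta = 181 + (20) = 201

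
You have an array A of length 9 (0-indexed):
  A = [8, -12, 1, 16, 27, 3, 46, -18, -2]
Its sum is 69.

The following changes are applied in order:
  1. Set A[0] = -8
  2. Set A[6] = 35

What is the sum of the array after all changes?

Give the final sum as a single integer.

Initial sum: 69
Change 1: A[0] 8 -> -8, delta = -16, sum = 53
Change 2: A[6] 46 -> 35, delta = -11, sum = 42

Answer: 42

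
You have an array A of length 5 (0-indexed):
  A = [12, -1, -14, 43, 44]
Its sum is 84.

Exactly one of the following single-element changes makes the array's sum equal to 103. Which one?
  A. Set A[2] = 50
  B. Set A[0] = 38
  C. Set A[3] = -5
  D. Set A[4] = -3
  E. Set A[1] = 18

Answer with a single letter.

Option A: A[2] -14->50, delta=64, new_sum=84+(64)=148
Option B: A[0] 12->38, delta=26, new_sum=84+(26)=110
Option C: A[3] 43->-5, delta=-48, new_sum=84+(-48)=36
Option D: A[4] 44->-3, delta=-47, new_sum=84+(-47)=37
Option E: A[1] -1->18, delta=19, new_sum=84+(19)=103 <-- matches target

Answer: E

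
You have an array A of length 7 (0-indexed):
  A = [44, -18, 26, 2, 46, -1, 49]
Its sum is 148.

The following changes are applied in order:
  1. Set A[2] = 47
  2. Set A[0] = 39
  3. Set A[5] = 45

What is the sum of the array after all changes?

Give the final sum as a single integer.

Answer: 210

Derivation:
Initial sum: 148
Change 1: A[2] 26 -> 47, delta = 21, sum = 169
Change 2: A[0] 44 -> 39, delta = -5, sum = 164
Change 3: A[5] -1 -> 45, delta = 46, sum = 210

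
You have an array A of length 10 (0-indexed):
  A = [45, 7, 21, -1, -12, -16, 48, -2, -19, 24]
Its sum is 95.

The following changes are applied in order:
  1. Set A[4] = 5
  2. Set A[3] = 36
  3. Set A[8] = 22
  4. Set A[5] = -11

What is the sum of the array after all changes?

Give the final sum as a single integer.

Initial sum: 95
Change 1: A[4] -12 -> 5, delta = 17, sum = 112
Change 2: A[3] -1 -> 36, delta = 37, sum = 149
Change 3: A[8] -19 -> 22, delta = 41, sum = 190
Change 4: A[5] -16 -> -11, delta = 5, sum = 195

Answer: 195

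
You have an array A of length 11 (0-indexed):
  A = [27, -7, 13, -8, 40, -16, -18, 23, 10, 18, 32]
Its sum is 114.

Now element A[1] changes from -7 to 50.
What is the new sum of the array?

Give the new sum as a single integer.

Old value at index 1: -7
New value at index 1: 50
Delta = 50 - -7 = 57
New sum = old_sum + delta = 114 + (57) = 171

Answer: 171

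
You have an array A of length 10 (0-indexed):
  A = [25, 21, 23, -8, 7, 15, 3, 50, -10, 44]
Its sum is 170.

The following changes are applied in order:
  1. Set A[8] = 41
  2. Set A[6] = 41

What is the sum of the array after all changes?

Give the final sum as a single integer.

Initial sum: 170
Change 1: A[8] -10 -> 41, delta = 51, sum = 221
Change 2: A[6] 3 -> 41, delta = 38, sum = 259

Answer: 259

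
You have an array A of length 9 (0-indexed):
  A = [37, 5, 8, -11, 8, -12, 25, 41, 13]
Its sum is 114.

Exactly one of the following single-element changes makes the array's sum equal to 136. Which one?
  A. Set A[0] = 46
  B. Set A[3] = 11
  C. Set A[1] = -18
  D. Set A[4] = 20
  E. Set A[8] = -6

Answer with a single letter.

Option A: A[0] 37->46, delta=9, new_sum=114+(9)=123
Option B: A[3] -11->11, delta=22, new_sum=114+(22)=136 <-- matches target
Option C: A[1] 5->-18, delta=-23, new_sum=114+(-23)=91
Option D: A[4] 8->20, delta=12, new_sum=114+(12)=126
Option E: A[8] 13->-6, delta=-19, new_sum=114+(-19)=95

Answer: B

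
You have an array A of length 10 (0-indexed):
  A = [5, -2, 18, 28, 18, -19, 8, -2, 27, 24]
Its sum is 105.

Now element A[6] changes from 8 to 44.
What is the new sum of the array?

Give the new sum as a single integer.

Old value at index 6: 8
New value at index 6: 44
Delta = 44 - 8 = 36
New sum = old_sum + delta = 105 + (36) = 141

Answer: 141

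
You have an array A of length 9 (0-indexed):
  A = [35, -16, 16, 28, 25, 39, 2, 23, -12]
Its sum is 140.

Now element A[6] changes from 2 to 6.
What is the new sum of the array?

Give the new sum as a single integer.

Answer: 144

Derivation:
Old value at index 6: 2
New value at index 6: 6
Delta = 6 - 2 = 4
New sum = old_sum + delta = 140 + (4) = 144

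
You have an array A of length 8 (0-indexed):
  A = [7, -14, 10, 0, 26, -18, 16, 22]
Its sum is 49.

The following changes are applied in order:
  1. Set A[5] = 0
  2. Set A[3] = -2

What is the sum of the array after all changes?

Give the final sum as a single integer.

Answer: 65

Derivation:
Initial sum: 49
Change 1: A[5] -18 -> 0, delta = 18, sum = 67
Change 2: A[3] 0 -> -2, delta = -2, sum = 65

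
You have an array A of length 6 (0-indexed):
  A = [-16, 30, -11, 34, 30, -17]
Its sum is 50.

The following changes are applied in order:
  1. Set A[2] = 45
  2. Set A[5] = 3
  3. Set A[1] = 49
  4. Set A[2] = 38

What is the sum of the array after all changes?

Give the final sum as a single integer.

Answer: 138

Derivation:
Initial sum: 50
Change 1: A[2] -11 -> 45, delta = 56, sum = 106
Change 2: A[5] -17 -> 3, delta = 20, sum = 126
Change 3: A[1] 30 -> 49, delta = 19, sum = 145
Change 4: A[2] 45 -> 38, delta = -7, sum = 138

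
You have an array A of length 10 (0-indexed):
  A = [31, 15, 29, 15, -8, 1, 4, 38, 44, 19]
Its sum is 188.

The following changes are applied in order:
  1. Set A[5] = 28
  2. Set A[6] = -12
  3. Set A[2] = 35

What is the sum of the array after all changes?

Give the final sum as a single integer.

Answer: 205

Derivation:
Initial sum: 188
Change 1: A[5] 1 -> 28, delta = 27, sum = 215
Change 2: A[6] 4 -> -12, delta = -16, sum = 199
Change 3: A[2] 29 -> 35, delta = 6, sum = 205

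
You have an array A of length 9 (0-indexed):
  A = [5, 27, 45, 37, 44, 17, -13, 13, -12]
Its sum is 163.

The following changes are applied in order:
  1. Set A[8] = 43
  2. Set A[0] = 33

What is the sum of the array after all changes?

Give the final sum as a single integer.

Initial sum: 163
Change 1: A[8] -12 -> 43, delta = 55, sum = 218
Change 2: A[0] 5 -> 33, delta = 28, sum = 246

Answer: 246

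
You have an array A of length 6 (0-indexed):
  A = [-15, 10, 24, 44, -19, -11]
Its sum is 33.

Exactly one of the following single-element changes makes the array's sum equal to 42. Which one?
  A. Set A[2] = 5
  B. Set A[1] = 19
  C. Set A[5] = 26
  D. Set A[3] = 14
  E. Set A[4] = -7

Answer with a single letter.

Option A: A[2] 24->5, delta=-19, new_sum=33+(-19)=14
Option B: A[1] 10->19, delta=9, new_sum=33+(9)=42 <-- matches target
Option C: A[5] -11->26, delta=37, new_sum=33+(37)=70
Option D: A[3] 44->14, delta=-30, new_sum=33+(-30)=3
Option E: A[4] -19->-7, delta=12, new_sum=33+(12)=45

Answer: B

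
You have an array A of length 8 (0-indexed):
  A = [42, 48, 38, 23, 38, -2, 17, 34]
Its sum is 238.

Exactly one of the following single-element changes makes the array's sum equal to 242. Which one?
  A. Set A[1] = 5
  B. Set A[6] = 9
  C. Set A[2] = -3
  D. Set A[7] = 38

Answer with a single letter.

Answer: D

Derivation:
Option A: A[1] 48->5, delta=-43, new_sum=238+(-43)=195
Option B: A[6] 17->9, delta=-8, new_sum=238+(-8)=230
Option C: A[2] 38->-3, delta=-41, new_sum=238+(-41)=197
Option D: A[7] 34->38, delta=4, new_sum=238+(4)=242 <-- matches target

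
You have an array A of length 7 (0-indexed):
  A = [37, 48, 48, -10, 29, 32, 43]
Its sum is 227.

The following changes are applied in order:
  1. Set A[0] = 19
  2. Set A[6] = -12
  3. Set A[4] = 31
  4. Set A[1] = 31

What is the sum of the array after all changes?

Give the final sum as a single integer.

Initial sum: 227
Change 1: A[0] 37 -> 19, delta = -18, sum = 209
Change 2: A[6] 43 -> -12, delta = -55, sum = 154
Change 3: A[4] 29 -> 31, delta = 2, sum = 156
Change 4: A[1] 48 -> 31, delta = -17, sum = 139

Answer: 139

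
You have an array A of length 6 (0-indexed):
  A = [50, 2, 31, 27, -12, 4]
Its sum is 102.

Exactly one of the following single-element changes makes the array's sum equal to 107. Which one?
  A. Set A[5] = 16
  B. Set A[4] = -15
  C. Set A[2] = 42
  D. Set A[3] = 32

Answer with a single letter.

Answer: D

Derivation:
Option A: A[5] 4->16, delta=12, new_sum=102+(12)=114
Option B: A[4] -12->-15, delta=-3, new_sum=102+(-3)=99
Option C: A[2] 31->42, delta=11, new_sum=102+(11)=113
Option D: A[3] 27->32, delta=5, new_sum=102+(5)=107 <-- matches target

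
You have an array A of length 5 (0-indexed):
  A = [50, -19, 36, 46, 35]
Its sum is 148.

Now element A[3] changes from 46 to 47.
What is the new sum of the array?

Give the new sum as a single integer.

Answer: 149

Derivation:
Old value at index 3: 46
New value at index 3: 47
Delta = 47 - 46 = 1
New sum = old_sum + delta = 148 + (1) = 149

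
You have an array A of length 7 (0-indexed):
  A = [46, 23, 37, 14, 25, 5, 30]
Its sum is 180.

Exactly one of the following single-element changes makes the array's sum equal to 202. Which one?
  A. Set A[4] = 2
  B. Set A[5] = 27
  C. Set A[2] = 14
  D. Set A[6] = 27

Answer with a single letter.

Answer: B

Derivation:
Option A: A[4] 25->2, delta=-23, new_sum=180+(-23)=157
Option B: A[5] 5->27, delta=22, new_sum=180+(22)=202 <-- matches target
Option C: A[2] 37->14, delta=-23, new_sum=180+(-23)=157
Option D: A[6] 30->27, delta=-3, new_sum=180+(-3)=177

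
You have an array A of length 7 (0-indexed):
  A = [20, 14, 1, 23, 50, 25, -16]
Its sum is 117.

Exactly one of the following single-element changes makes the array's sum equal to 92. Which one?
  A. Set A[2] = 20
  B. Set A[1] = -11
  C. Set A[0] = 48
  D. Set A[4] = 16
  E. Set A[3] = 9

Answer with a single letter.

Option A: A[2] 1->20, delta=19, new_sum=117+(19)=136
Option B: A[1] 14->-11, delta=-25, new_sum=117+(-25)=92 <-- matches target
Option C: A[0] 20->48, delta=28, new_sum=117+(28)=145
Option D: A[4] 50->16, delta=-34, new_sum=117+(-34)=83
Option E: A[3] 23->9, delta=-14, new_sum=117+(-14)=103

Answer: B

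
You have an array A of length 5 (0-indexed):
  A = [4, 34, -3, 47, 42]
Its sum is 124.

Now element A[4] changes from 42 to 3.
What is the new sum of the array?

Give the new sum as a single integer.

Answer: 85

Derivation:
Old value at index 4: 42
New value at index 4: 3
Delta = 3 - 42 = -39
New sum = old_sum + delta = 124 + (-39) = 85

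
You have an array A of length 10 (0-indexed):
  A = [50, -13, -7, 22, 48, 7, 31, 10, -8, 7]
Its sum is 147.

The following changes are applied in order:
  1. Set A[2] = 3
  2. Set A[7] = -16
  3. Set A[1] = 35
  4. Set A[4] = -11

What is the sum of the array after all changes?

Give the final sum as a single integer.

Answer: 120

Derivation:
Initial sum: 147
Change 1: A[2] -7 -> 3, delta = 10, sum = 157
Change 2: A[7] 10 -> -16, delta = -26, sum = 131
Change 3: A[1] -13 -> 35, delta = 48, sum = 179
Change 4: A[4] 48 -> -11, delta = -59, sum = 120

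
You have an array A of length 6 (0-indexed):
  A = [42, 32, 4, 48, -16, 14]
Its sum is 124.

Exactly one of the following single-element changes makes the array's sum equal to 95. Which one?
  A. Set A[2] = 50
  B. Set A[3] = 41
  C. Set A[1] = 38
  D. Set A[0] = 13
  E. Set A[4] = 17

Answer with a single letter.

Option A: A[2] 4->50, delta=46, new_sum=124+(46)=170
Option B: A[3] 48->41, delta=-7, new_sum=124+(-7)=117
Option C: A[1] 32->38, delta=6, new_sum=124+(6)=130
Option D: A[0] 42->13, delta=-29, new_sum=124+(-29)=95 <-- matches target
Option E: A[4] -16->17, delta=33, new_sum=124+(33)=157

Answer: D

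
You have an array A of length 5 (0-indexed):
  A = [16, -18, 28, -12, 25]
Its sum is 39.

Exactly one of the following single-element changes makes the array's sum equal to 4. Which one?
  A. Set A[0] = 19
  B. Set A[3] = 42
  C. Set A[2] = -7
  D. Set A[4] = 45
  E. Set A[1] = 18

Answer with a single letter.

Option A: A[0] 16->19, delta=3, new_sum=39+(3)=42
Option B: A[3] -12->42, delta=54, new_sum=39+(54)=93
Option C: A[2] 28->-7, delta=-35, new_sum=39+(-35)=4 <-- matches target
Option D: A[4] 25->45, delta=20, new_sum=39+(20)=59
Option E: A[1] -18->18, delta=36, new_sum=39+(36)=75

Answer: C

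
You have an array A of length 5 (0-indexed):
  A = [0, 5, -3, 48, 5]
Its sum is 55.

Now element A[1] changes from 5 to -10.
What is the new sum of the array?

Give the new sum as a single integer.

Answer: 40

Derivation:
Old value at index 1: 5
New value at index 1: -10
Delta = -10 - 5 = -15
New sum = old_sum + delta = 55 + (-15) = 40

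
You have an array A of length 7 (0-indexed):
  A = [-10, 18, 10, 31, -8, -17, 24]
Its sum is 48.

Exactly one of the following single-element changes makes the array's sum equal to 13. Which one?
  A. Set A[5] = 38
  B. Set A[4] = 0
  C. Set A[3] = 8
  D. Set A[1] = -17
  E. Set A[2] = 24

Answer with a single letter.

Option A: A[5] -17->38, delta=55, new_sum=48+(55)=103
Option B: A[4] -8->0, delta=8, new_sum=48+(8)=56
Option C: A[3] 31->8, delta=-23, new_sum=48+(-23)=25
Option D: A[1] 18->-17, delta=-35, new_sum=48+(-35)=13 <-- matches target
Option E: A[2] 10->24, delta=14, new_sum=48+(14)=62

Answer: D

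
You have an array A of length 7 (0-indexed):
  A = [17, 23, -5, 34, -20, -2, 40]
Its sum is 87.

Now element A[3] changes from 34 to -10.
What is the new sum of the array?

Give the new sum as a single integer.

Old value at index 3: 34
New value at index 3: -10
Delta = -10 - 34 = -44
New sum = old_sum + delta = 87 + (-44) = 43

Answer: 43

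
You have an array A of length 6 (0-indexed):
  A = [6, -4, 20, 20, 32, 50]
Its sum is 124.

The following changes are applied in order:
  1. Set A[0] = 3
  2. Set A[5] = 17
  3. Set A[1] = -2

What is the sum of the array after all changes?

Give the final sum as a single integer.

Answer: 90

Derivation:
Initial sum: 124
Change 1: A[0] 6 -> 3, delta = -3, sum = 121
Change 2: A[5] 50 -> 17, delta = -33, sum = 88
Change 3: A[1] -4 -> -2, delta = 2, sum = 90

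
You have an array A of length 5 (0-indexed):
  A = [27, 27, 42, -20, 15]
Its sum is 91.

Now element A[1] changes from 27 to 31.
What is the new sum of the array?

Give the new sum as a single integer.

Old value at index 1: 27
New value at index 1: 31
Delta = 31 - 27 = 4
New sum = old_sum + delta = 91 + (4) = 95

Answer: 95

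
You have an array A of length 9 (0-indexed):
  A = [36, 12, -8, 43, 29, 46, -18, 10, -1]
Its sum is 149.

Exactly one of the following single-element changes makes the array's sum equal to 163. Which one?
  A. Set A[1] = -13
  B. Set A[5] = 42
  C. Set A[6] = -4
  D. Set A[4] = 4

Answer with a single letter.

Answer: C

Derivation:
Option A: A[1] 12->-13, delta=-25, new_sum=149+(-25)=124
Option B: A[5] 46->42, delta=-4, new_sum=149+(-4)=145
Option C: A[6] -18->-4, delta=14, new_sum=149+(14)=163 <-- matches target
Option D: A[4] 29->4, delta=-25, new_sum=149+(-25)=124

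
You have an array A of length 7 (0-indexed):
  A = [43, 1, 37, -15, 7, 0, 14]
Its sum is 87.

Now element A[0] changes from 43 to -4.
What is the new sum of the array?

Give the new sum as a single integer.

Answer: 40

Derivation:
Old value at index 0: 43
New value at index 0: -4
Delta = -4 - 43 = -47
New sum = old_sum + delta = 87 + (-47) = 40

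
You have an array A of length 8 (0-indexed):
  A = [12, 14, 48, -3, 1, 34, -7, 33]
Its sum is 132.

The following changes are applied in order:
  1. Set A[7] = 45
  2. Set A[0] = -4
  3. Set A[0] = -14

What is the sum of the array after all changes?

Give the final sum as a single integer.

Answer: 118

Derivation:
Initial sum: 132
Change 1: A[7] 33 -> 45, delta = 12, sum = 144
Change 2: A[0] 12 -> -4, delta = -16, sum = 128
Change 3: A[0] -4 -> -14, delta = -10, sum = 118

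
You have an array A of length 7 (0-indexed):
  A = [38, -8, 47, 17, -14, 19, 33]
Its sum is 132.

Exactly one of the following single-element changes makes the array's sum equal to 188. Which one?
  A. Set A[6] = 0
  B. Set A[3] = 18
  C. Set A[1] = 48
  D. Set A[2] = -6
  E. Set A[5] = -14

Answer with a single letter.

Answer: C

Derivation:
Option A: A[6] 33->0, delta=-33, new_sum=132+(-33)=99
Option B: A[3] 17->18, delta=1, new_sum=132+(1)=133
Option C: A[1] -8->48, delta=56, new_sum=132+(56)=188 <-- matches target
Option D: A[2] 47->-6, delta=-53, new_sum=132+(-53)=79
Option E: A[5] 19->-14, delta=-33, new_sum=132+(-33)=99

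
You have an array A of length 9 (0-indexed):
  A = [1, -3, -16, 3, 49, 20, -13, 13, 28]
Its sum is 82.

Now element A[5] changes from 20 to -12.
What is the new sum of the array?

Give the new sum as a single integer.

Old value at index 5: 20
New value at index 5: -12
Delta = -12 - 20 = -32
New sum = old_sum + delta = 82 + (-32) = 50

Answer: 50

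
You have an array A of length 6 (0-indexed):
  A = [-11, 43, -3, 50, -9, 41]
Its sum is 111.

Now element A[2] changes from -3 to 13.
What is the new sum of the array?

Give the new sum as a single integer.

Old value at index 2: -3
New value at index 2: 13
Delta = 13 - -3 = 16
New sum = old_sum + delta = 111 + (16) = 127

Answer: 127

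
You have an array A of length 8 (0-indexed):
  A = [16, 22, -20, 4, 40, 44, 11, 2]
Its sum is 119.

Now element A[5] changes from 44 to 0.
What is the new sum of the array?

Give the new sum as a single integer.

Answer: 75

Derivation:
Old value at index 5: 44
New value at index 5: 0
Delta = 0 - 44 = -44
New sum = old_sum + delta = 119 + (-44) = 75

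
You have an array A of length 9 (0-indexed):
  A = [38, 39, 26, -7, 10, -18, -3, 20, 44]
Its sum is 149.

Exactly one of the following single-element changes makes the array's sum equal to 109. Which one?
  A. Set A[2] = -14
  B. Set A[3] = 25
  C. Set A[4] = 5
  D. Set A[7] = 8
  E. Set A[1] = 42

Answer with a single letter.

Option A: A[2] 26->-14, delta=-40, new_sum=149+(-40)=109 <-- matches target
Option B: A[3] -7->25, delta=32, new_sum=149+(32)=181
Option C: A[4] 10->5, delta=-5, new_sum=149+(-5)=144
Option D: A[7] 20->8, delta=-12, new_sum=149+(-12)=137
Option E: A[1] 39->42, delta=3, new_sum=149+(3)=152

Answer: A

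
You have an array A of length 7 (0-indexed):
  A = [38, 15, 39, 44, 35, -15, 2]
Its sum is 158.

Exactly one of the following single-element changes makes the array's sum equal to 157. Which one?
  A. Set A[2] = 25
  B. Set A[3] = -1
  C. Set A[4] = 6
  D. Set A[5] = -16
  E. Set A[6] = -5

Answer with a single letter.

Answer: D

Derivation:
Option A: A[2] 39->25, delta=-14, new_sum=158+(-14)=144
Option B: A[3] 44->-1, delta=-45, new_sum=158+(-45)=113
Option C: A[4] 35->6, delta=-29, new_sum=158+(-29)=129
Option D: A[5] -15->-16, delta=-1, new_sum=158+(-1)=157 <-- matches target
Option E: A[6] 2->-5, delta=-7, new_sum=158+(-7)=151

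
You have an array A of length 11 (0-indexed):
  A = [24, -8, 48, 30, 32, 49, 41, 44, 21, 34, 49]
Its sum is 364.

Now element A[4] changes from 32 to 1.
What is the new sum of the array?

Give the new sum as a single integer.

Answer: 333

Derivation:
Old value at index 4: 32
New value at index 4: 1
Delta = 1 - 32 = -31
New sum = old_sum + delta = 364 + (-31) = 333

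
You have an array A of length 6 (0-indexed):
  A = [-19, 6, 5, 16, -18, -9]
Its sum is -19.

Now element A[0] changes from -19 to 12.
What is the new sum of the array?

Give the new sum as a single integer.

Old value at index 0: -19
New value at index 0: 12
Delta = 12 - -19 = 31
New sum = old_sum + delta = -19 + (31) = 12

Answer: 12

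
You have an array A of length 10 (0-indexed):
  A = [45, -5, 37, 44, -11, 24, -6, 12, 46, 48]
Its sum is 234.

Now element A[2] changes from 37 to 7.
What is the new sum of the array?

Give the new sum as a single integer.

Answer: 204

Derivation:
Old value at index 2: 37
New value at index 2: 7
Delta = 7 - 37 = -30
New sum = old_sum + delta = 234 + (-30) = 204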